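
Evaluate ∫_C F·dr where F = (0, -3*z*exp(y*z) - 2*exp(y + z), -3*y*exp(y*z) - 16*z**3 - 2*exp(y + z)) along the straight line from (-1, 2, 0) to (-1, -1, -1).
-3*E - 1 - 2*exp(-2) + 2*exp(2)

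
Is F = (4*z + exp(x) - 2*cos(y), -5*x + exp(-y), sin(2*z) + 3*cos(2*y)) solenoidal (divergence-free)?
No, ∇·F = exp(x) + 2*cos(2*z) - exp(-y)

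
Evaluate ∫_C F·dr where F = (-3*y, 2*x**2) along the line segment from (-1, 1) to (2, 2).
-23/2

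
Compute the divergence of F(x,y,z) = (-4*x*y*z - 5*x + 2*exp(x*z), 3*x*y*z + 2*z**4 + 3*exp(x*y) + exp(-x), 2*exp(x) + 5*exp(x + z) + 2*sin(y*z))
3*x*z + 3*x*exp(x*y) - 4*y*z + 2*y*cos(y*z) + 2*z*exp(x*z) + 5*exp(x + z) - 5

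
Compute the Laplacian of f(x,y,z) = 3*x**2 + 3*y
6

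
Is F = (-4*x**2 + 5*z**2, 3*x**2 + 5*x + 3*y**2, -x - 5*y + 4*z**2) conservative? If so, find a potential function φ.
No, ∇×F = (-5, 10*z + 1, 6*x + 5) ≠ 0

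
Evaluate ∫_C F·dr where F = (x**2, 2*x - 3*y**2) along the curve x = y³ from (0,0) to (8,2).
512/3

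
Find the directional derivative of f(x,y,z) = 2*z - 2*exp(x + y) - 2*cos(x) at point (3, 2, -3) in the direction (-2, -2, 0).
sqrt(2)*(-sin(3) + 2*exp(5))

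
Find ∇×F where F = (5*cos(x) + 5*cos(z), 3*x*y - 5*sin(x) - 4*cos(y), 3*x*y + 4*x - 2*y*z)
(3*x - 2*z, -3*y - 5*sin(z) - 4, 3*y - 5*cos(x))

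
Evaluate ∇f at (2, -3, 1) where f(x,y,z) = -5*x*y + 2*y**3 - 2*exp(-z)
(15, 44, 2*exp(-1))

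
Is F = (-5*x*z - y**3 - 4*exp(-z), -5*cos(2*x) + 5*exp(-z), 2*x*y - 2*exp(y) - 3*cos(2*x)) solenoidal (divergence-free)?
No, ∇·F = -5*z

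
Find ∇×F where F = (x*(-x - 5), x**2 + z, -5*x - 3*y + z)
(-4, 5, 2*x)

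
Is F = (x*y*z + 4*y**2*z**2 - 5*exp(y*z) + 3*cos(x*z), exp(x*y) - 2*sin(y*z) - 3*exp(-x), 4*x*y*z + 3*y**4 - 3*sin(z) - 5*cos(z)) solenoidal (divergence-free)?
No, ∇·F = 4*x*y + x*exp(x*y) + y*z - 3*z*sin(x*z) - 2*z*cos(y*z) + 5*sin(z) - 3*cos(z)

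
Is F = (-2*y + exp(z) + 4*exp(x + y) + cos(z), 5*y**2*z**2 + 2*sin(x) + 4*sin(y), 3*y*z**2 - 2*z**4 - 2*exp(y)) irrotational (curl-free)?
No, ∇×F = (-10*y**2*z + 3*z**2 - 2*exp(y), exp(z) - sin(z), -4*exp(x + y) + 2*cos(x) + 2)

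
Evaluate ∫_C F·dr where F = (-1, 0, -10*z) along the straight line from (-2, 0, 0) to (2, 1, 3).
-49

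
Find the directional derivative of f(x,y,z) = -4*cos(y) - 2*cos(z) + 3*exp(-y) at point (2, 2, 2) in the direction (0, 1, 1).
sqrt(2)*(-3/2 + 3*exp(2)*sin(2))*exp(-2)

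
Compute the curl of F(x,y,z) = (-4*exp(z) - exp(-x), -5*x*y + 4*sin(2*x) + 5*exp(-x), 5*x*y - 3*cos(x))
(5*x, -5*y - 4*exp(z) - 3*sin(x), -5*y + 8*cos(2*x) - 5*exp(-x))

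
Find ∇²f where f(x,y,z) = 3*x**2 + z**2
8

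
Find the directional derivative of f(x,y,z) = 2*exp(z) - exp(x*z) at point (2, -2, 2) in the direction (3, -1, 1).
2*sqrt(11)*(1 - 4*exp(2))*exp(2)/11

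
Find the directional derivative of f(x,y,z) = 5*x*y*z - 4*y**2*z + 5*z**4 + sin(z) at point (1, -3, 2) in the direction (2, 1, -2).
-220/3 - 2*cos(2)/3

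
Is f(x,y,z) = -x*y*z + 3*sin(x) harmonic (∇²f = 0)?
No, ∇²f = -3*sin(x)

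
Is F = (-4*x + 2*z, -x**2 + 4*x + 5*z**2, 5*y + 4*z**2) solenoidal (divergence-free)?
No, ∇·F = 8*z - 4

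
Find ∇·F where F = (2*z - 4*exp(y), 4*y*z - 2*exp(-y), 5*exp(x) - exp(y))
4*z + 2*exp(-y)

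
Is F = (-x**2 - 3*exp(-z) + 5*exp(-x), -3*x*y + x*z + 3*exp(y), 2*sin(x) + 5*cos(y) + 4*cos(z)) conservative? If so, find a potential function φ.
No, ∇×F = (-x - 5*sin(y), -2*cos(x) + 3*exp(-z), -3*y + z) ≠ 0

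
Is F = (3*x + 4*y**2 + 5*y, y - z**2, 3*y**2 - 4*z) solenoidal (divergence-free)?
Yes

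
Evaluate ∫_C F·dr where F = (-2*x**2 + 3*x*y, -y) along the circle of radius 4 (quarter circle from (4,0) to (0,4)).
-88/3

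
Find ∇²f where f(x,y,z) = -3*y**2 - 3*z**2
-12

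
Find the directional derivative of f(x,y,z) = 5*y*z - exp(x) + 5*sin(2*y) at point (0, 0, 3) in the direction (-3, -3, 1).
-72*sqrt(19)/19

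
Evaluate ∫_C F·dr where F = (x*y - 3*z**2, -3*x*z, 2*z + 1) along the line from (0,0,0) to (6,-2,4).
-52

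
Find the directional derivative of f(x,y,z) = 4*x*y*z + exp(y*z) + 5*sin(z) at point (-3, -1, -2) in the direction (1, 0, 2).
2*sqrt(5)*(-exp(2) + 5*cos(2) + 16)/5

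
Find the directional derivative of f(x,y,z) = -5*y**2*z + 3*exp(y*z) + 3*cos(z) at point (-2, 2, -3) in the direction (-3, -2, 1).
sqrt(14)*(-140*exp(6) + 24 + 3*exp(6)*sin(3))*exp(-6)/14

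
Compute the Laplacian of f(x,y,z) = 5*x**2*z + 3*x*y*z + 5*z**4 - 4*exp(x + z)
60*z**2 + 10*z - 8*exp(x + z)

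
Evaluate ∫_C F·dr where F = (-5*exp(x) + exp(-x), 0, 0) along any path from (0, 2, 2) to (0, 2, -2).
0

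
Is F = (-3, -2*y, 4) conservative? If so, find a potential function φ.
Yes, F is conservative. φ = -3*x - y**2 + 4*z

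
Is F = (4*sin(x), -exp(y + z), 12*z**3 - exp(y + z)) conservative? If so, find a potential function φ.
Yes, F is conservative. φ = 3*z**4 - exp(y + z) - 4*cos(x)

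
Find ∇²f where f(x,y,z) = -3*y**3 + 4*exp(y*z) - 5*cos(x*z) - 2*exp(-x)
5*x**2*cos(x*z) + 4*y**2*exp(y*z) - 18*y + 4*z**2*exp(y*z) + 5*z**2*cos(x*z) - 2*exp(-x)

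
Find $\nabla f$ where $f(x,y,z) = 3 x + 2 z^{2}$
(3, 0, 4*z)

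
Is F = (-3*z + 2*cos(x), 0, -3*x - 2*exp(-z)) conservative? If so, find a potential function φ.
Yes, F is conservative. φ = -3*x*z + 2*sin(x) + 2*exp(-z)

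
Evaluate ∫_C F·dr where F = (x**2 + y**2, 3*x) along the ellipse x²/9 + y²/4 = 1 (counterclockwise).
18*pi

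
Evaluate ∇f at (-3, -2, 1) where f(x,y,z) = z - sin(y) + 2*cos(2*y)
(0, 4*sin(4) - cos(2), 1)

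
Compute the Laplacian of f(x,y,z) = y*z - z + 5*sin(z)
-5*sin(z)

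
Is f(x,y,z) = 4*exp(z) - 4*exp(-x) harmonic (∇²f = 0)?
No, ∇²f = 4*exp(z) - 4*exp(-x)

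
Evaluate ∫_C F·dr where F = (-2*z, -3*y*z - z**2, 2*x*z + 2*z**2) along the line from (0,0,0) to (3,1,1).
-5/3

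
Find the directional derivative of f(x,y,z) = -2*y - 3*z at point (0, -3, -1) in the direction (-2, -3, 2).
0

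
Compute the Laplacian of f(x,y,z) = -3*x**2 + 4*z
-6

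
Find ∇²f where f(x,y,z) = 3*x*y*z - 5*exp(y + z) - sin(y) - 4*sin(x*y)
4*x**2*sin(x*y) + 4*y**2*sin(x*y) - 10*exp(y + z) + sin(y)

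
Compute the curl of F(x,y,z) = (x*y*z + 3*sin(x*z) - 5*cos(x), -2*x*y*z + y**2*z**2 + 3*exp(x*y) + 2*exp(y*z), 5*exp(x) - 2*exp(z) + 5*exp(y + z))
(2*x*y - 2*y**2*z - 2*y*exp(y*z) + 5*exp(y + z), x*y + 3*x*cos(x*z) - 5*exp(x), -x*z - 2*y*z + 3*y*exp(x*y))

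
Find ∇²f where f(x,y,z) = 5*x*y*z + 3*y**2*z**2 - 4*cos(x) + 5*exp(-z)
6*y**2 + 6*z**2 + 4*cos(x) + 5*exp(-z)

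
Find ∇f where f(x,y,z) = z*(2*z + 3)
(0, 0, 4*z + 3)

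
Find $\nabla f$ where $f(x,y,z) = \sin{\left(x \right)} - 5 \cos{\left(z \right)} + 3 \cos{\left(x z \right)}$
(-3*z*sin(x*z) + cos(x), 0, -3*x*sin(x*z) + 5*sin(z))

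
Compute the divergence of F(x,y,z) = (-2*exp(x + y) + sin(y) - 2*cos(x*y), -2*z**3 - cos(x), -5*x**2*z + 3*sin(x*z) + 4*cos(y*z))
-5*x**2 + 3*x*cos(x*z) + 2*y*sin(x*y) - 4*y*sin(y*z) - 2*exp(x + y)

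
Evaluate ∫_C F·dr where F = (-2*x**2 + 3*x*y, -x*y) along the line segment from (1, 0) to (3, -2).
-36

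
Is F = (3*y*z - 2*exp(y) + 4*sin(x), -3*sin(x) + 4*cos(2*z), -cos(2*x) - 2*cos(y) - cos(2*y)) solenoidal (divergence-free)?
No, ∇·F = 4*cos(x)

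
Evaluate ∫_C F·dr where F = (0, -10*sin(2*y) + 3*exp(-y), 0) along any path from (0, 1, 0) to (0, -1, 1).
-6*sinh(1)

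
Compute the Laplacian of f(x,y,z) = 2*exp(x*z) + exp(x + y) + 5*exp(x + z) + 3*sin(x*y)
2*x**2*exp(x*z) - 3*x**2*sin(x*y) - 3*y**2*sin(x*y) + 2*z**2*exp(x*z) + 2*exp(x + y) + 10*exp(x + z)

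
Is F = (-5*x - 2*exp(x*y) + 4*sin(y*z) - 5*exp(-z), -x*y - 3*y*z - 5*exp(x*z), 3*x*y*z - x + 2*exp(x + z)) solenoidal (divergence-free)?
No, ∇·F = 3*x*y - x - 2*y*exp(x*y) - 3*z + 2*exp(x + z) - 5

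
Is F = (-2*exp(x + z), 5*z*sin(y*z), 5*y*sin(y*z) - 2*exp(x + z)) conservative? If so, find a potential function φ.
Yes, F is conservative. φ = -2*exp(x + z) - 5*cos(y*z)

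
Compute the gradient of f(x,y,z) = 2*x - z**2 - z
(2, 0, -2*z - 1)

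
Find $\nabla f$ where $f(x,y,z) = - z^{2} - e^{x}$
(-exp(x), 0, -2*z)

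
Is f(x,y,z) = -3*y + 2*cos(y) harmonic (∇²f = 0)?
No, ∇²f = -2*cos(y)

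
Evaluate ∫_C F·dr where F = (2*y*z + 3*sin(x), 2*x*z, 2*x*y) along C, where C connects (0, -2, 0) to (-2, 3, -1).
15 - 3*cos(2)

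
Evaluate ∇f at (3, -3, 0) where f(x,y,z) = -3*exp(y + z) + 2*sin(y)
(0, 2*cos(3) - 3*exp(-3), -3*exp(-3))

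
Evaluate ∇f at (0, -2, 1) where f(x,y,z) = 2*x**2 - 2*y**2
(0, 8, 0)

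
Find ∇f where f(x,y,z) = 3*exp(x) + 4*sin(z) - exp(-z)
(3*exp(x), 0, 4*cos(z) + exp(-z))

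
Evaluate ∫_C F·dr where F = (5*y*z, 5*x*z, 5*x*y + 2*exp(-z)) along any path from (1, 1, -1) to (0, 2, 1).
4*sinh(1) + 5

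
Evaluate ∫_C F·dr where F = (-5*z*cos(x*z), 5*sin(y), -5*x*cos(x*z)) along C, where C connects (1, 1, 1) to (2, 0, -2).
-5 + 5*sin(4) + 5*sqrt(2)*sin(pi/4 + 1)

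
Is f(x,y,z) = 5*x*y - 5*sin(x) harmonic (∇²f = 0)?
No, ∇²f = 5*sin(x)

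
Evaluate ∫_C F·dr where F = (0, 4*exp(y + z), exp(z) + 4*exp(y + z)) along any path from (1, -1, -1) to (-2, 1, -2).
-(3 - 3*E)*exp(-2)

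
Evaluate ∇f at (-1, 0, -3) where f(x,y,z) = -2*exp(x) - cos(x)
(-sin(1) - 2*exp(-1), 0, 0)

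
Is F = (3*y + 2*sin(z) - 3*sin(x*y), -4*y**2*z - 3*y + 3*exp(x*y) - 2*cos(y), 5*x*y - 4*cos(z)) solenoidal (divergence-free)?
No, ∇·F = 3*x*exp(x*y) - 8*y*z - 3*y*cos(x*y) + 2*sin(y) + 4*sin(z) - 3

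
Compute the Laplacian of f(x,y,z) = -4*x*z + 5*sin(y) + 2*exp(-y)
-5*sin(y) + 2*exp(-y)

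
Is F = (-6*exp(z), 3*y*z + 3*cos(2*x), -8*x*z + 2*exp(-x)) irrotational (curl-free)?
No, ∇×F = (-3*y, 8*z - 6*exp(z) + 2*exp(-x), -6*sin(2*x))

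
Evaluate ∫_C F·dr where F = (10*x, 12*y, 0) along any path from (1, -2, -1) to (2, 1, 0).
-3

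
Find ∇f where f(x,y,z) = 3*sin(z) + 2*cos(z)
(0, 0, -2*sin(z) + 3*cos(z))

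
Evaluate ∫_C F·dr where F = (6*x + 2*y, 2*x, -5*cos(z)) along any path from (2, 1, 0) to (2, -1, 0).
-8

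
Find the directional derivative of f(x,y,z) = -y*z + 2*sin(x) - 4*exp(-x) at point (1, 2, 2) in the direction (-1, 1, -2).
sqrt(6)*(-2 - E*cos(1) + E)*exp(-1)/3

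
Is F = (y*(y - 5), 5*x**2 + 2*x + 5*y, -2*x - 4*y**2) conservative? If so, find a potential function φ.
No, ∇×F = (-8*y, 2, 10*x - 2*y + 7) ≠ 0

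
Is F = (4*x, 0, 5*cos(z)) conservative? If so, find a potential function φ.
Yes, F is conservative. φ = 2*x**2 + 5*sin(z)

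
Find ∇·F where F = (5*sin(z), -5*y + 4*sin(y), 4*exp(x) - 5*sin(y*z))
-5*y*cos(y*z) + 4*cos(y) - 5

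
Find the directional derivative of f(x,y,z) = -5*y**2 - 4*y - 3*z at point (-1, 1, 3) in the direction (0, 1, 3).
-23*sqrt(10)/10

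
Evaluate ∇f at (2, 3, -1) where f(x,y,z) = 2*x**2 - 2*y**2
(8, -12, 0)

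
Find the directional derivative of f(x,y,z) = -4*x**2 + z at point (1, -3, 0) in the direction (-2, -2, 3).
19*sqrt(17)/17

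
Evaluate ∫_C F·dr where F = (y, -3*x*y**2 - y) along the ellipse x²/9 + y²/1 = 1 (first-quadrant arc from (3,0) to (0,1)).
-21*pi/16 - 1/2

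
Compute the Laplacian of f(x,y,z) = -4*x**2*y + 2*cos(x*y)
-2*x**2*cos(x*y) - 2*y*(y*cos(x*y) + 4)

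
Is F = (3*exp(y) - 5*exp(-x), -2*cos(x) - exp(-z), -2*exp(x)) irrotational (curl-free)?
No, ∇×F = (-exp(-z), 2*exp(x), -3*exp(y) + 2*sin(x))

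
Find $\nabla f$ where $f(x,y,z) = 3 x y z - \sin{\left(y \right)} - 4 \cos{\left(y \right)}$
(3*y*z, 3*x*z + 4*sin(y) - cos(y), 3*x*y)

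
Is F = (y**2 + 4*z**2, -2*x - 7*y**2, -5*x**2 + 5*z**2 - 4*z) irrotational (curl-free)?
No, ∇×F = (0, 10*x + 8*z, -2*y - 2)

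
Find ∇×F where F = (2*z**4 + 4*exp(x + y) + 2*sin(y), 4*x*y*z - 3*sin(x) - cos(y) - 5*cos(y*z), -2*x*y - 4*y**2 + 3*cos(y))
(-4*x*y - 2*x - 5*y*sin(y*z) - 8*y - 3*sin(y), 2*y + 8*z**3, 4*y*z - 4*exp(x + y) - 3*cos(x) - 2*cos(y))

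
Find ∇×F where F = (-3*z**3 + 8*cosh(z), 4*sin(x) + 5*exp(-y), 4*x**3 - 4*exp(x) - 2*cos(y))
(2*sin(y), -12*x**2 - 9*z**2 + 4*exp(x) + 8*sinh(z), 4*cos(x))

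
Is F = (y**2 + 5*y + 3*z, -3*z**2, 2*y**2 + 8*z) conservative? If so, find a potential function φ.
No, ∇×F = (4*y + 6*z, 3, -2*y - 5) ≠ 0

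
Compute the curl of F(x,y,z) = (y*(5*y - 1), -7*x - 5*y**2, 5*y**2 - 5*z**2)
(10*y, 0, -10*y - 6)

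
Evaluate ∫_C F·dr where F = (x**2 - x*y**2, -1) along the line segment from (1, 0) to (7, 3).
12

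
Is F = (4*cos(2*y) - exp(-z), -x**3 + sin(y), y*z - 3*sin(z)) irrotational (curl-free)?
No, ∇×F = (z, exp(-z), -3*x**2 + 8*sin(2*y))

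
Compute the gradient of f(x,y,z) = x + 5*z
(1, 0, 5)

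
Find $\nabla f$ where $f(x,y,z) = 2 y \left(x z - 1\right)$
(2*y*z, 2*x*z - 2, 2*x*y)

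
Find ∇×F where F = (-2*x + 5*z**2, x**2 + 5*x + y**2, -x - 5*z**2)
(0, 10*z + 1, 2*x + 5)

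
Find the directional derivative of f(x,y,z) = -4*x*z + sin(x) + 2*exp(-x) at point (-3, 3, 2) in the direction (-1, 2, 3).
sqrt(14)*(-cos(3) + 2*exp(3) + 44)/14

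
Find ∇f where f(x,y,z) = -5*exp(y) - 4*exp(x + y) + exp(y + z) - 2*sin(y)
(-4*exp(x + y), -5*exp(y) - 4*exp(x + y) + exp(y + z) - 2*cos(y), exp(y + z))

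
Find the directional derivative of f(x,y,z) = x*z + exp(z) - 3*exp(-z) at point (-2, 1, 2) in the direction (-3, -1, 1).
sqrt(11)*(-8*exp(2) + 3 + exp(4))*exp(-2)/11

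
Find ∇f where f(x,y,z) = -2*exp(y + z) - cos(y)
(0, -2*exp(y + z) + sin(y), -2*exp(y + z))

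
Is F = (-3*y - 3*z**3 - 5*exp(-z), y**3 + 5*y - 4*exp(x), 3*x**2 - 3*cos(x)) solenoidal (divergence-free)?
No, ∇·F = 3*y**2 + 5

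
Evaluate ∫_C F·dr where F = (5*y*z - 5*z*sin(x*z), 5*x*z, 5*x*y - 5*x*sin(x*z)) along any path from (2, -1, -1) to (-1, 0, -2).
-10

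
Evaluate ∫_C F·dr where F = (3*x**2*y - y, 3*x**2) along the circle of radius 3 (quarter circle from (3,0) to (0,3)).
54 - 207*pi/16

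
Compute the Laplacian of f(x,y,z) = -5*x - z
0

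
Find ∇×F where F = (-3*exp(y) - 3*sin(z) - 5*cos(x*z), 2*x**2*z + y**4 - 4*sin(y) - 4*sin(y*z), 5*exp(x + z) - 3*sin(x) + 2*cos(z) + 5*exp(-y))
(-2*x**2 + 4*y*cos(y*z) - 5*exp(-y), 5*x*sin(x*z) - 5*exp(x + z) + 3*cos(x) - 3*cos(z), 4*x*z + 3*exp(y))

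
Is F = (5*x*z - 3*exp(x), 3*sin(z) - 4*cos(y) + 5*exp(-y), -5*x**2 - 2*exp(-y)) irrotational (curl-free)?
No, ∇×F = (-3*cos(z) + 2*exp(-y), 15*x, 0)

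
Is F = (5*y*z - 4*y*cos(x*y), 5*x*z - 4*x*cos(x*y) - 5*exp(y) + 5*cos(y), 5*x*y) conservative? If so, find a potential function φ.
Yes, F is conservative. φ = 5*x*y*z - 5*exp(y) + 5*sin(y) - 4*sin(x*y)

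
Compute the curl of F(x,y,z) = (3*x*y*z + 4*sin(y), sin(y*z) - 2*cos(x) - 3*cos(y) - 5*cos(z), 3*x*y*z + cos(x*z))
(3*x*z - y*cos(y*z) - 5*sin(z), 3*x*y - 3*y*z + z*sin(x*z), -3*x*z + 2*sin(x) - 4*cos(y))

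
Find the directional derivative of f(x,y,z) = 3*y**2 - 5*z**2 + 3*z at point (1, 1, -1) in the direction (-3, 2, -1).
-sqrt(14)/14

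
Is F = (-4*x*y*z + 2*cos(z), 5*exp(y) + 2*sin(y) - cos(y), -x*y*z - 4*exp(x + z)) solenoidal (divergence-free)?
No, ∇·F = -x*y - 4*y*z + 5*exp(y) - 4*exp(x + z) + sin(y) + 2*cos(y)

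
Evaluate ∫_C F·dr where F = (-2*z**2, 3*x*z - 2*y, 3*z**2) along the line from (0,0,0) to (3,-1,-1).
-1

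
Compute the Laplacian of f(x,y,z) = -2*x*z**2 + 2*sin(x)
-4*x - 2*sin(x)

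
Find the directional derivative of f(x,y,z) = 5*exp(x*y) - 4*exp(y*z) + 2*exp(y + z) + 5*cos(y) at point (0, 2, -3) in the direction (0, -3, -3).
sqrt(2)*(-4*exp(5) - 4 + 5*exp(6)*sin(2))*exp(-6)/2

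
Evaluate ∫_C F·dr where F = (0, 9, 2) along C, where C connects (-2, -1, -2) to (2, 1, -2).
18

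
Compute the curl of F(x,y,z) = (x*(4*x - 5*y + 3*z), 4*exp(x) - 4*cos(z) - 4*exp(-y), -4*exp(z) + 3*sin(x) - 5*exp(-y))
(-4*sin(z) + 5*exp(-y), 3*x - 3*cos(x), 5*x + 4*exp(x))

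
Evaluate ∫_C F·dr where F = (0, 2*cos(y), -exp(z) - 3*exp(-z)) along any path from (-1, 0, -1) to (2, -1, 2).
-3*E - exp(2) - 2*sin(1) + exp(-1) + 3*exp(-2)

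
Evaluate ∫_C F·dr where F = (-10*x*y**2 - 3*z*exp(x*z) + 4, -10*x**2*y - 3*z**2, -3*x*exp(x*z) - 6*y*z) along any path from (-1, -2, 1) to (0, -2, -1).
3*exp(-1) + 21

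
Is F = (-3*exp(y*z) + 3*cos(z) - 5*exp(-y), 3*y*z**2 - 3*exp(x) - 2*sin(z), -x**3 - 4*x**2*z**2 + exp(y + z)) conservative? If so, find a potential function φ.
No, ∇×F = (-6*y*z + exp(y + z) + 2*cos(z), 3*x**2 + 8*x*z**2 - 3*y*exp(y*z) - 3*sin(z), 3*z*exp(y*z) - 3*exp(x) - 5*exp(-y)) ≠ 0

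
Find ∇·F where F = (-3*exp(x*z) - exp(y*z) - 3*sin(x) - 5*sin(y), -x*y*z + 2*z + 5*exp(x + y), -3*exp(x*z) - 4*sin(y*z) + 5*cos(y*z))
-x*z - 3*x*exp(x*z) - 5*y*sin(y*z) - 4*y*cos(y*z) - 3*z*exp(x*z) + 5*exp(x + y) - 3*cos(x)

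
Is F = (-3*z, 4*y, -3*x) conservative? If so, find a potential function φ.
Yes, F is conservative. φ = -3*x*z + 2*y**2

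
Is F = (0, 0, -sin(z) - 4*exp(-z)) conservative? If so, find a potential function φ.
Yes, F is conservative. φ = cos(z) + 4*exp(-z)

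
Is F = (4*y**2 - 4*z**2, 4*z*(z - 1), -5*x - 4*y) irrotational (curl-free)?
No, ∇×F = (-8*z, 5 - 8*z, -8*y)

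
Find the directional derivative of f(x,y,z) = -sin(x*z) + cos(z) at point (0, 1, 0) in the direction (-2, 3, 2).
0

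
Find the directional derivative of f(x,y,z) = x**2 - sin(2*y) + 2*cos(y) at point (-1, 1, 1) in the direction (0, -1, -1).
sqrt(2)*(cos(2) + sin(1))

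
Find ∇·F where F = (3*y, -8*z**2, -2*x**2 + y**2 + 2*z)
2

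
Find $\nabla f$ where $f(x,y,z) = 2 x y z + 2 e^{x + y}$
(2*y*z + 2*exp(x + y), 2*x*z + 2*exp(x + y), 2*x*y)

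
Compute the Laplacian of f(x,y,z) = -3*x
0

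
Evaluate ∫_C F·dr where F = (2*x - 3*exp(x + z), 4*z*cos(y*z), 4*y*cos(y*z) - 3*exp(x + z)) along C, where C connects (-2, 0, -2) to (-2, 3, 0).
3*(1 - exp(2))*exp(-4)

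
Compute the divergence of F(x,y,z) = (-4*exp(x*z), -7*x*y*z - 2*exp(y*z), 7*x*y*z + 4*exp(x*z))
7*x*y - 7*x*z + 4*x*exp(x*z) - 4*z*exp(x*z) - 2*z*exp(y*z)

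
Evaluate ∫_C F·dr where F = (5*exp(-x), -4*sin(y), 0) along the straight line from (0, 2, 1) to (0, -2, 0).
0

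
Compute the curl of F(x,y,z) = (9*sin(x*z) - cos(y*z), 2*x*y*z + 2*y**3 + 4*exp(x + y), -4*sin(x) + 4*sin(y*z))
(-2*x*y + 4*z*cos(y*z), 9*x*cos(x*z) + y*sin(y*z) + 4*cos(x), 2*y*z - z*sin(y*z) + 4*exp(x + y))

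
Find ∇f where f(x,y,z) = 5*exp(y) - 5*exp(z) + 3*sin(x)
(3*cos(x), 5*exp(y), -5*exp(z))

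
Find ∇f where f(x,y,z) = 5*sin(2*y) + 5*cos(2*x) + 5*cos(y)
(-10*sin(2*x), -5*sin(y) + 10*cos(2*y), 0)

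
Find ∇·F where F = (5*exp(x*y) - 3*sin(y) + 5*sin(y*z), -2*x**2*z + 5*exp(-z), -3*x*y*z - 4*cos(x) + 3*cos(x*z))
-3*x*y - 3*x*sin(x*z) + 5*y*exp(x*y)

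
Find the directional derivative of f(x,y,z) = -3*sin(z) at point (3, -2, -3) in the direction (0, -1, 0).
0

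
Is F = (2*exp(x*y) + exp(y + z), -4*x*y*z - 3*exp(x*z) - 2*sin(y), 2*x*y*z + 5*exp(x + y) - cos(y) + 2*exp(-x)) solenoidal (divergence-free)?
No, ∇·F = 2*x*y - 4*x*z + 2*y*exp(x*y) - 2*cos(y)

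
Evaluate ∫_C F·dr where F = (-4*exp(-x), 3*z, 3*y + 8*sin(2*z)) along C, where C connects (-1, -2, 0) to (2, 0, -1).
-4*E + 4*exp(-2) - 4*cos(2) + 4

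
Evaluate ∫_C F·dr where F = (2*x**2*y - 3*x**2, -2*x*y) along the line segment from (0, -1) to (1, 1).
-4/3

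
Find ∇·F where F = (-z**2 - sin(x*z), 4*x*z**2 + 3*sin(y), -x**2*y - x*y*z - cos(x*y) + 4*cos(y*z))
-x*y - 4*y*sin(y*z) - z*cos(x*z) + 3*cos(y)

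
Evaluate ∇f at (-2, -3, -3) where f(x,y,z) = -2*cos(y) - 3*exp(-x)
(3*exp(2), -2*sin(3), 0)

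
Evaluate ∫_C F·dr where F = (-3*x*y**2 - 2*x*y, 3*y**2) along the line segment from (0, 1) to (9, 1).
-405/2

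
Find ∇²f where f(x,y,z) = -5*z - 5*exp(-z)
-5*exp(-z)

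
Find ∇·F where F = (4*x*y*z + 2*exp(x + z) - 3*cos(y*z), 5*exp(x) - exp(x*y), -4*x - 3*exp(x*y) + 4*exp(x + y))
-x*exp(x*y) + 4*y*z + 2*exp(x + z)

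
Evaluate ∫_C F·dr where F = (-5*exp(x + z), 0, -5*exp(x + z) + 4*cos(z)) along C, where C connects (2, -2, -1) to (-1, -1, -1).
-(5 - 5*exp(3))*exp(-2)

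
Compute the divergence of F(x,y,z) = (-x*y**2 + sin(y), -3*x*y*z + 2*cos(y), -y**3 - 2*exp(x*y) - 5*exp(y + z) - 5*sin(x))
-3*x*z - y**2 - 5*exp(y + z) - 2*sin(y)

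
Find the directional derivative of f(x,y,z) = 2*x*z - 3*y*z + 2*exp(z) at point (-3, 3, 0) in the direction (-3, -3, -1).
13*sqrt(19)/19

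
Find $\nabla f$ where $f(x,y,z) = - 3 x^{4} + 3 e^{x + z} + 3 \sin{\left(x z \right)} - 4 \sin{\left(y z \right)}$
(-12*x**3 + 3*z*cos(x*z) + 3*exp(x + z), -4*z*cos(y*z), 3*x*cos(x*z) - 4*y*cos(y*z) + 3*exp(x + z))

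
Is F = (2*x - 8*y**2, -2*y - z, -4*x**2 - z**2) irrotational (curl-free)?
No, ∇×F = (1, 8*x, 16*y)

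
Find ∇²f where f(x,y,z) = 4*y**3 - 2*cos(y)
24*y + 2*cos(y)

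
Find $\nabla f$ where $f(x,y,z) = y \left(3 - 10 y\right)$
(0, 3 - 20*y, 0)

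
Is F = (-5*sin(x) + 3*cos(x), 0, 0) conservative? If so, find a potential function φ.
Yes, F is conservative. φ = 3*sin(x) + 5*cos(x)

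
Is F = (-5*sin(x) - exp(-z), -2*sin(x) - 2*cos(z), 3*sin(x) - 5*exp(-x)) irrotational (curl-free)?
No, ∇×F = (-2*sin(z), -3*cos(x) + exp(-z) - 5*exp(-x), -2*cos(x))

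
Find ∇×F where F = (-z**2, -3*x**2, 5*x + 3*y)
(3, -2*z - 5, -6*x)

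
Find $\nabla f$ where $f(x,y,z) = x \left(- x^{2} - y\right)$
(-3*x**2 - y, -x, 0)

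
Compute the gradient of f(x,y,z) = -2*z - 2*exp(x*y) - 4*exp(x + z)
(-2*y*exp(x*y) - 4*exp(x + z), -2*x*exp(x*y), -4*exp(x + z) - 2)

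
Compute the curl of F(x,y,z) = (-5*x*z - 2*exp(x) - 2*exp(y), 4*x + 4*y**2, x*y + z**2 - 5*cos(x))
(x, -5*x - y - 5*sin(x), 2*exp(y) + 4)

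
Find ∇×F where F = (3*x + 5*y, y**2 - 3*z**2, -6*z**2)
(6*z, 0, -5)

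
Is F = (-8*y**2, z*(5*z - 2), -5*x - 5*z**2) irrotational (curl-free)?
No, ∇×F = (2 - 10*z, 5, 16*y)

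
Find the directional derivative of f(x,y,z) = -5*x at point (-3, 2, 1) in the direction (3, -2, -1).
-15*sqrt(14)/14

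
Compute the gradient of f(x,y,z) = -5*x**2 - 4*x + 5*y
(-10*x - 4, 5, 0)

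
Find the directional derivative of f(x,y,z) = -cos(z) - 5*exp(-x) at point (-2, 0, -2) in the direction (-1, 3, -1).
sqrt(11)*(-5*exp(2) + sin(2))/11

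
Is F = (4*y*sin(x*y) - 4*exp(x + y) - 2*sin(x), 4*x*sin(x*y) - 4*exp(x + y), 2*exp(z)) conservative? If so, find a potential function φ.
Yes, F is conservative. φ = 2*exp(z) - 4*exp(x + y) + 2*cos(x) - 4*cos(x*y)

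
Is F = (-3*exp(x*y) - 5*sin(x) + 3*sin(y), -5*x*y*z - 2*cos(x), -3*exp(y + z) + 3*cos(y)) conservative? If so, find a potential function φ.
No, ∇×F = (5*x*y - 3*exp(y + z) - 3*sin(y), 0, 3*x*exp(x*y) - 5*y*z + 2*sin(x) - 3*cos(y)) ≠ 0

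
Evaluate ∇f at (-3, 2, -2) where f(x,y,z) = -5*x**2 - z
(30, 0, -1)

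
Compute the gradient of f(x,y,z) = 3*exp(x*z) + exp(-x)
(3*z*exp(x*z) - exp(-x), 0, 3*x*exp(x*z))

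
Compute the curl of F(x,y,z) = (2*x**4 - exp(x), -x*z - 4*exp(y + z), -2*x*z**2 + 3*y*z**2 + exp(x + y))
(x + 3*z**2 + exp(x + y) + 4*exp(y + z), 2*z**2 - exp(x + y), -z)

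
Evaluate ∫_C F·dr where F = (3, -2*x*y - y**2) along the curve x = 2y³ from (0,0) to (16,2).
296/15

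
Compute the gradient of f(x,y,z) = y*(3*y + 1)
(0, 6*y + 1, 0)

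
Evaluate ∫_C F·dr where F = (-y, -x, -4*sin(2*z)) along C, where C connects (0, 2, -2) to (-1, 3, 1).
2*cos(2) - 2*cos(4) + 3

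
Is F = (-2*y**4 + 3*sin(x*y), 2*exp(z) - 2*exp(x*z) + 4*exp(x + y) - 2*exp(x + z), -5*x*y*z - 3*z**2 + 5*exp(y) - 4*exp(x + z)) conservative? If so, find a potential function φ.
No, ∇×F = (-5*x*z + 2*x*exp(x*z) + 5*exp(y) - 2*exp(z) + 2*exp(x + z), 5*y*z + 4*exp(x + z), -3*x*cos(x*y) + 8*y**3 - 2*z*exp(x*z) + 4*exp(x + y) - 2*exp(x + z)) ≠ 0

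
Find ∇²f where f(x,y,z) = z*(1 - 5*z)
-10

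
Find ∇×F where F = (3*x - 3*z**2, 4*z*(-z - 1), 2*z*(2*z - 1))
(8*z + 4, -6*z, 0)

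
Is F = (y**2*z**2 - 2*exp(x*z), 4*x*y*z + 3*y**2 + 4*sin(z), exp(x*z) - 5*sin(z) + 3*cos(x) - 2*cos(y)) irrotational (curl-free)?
No, ∇×F = (-4*x*y + 2*sin(y) - 4*cos(z), -2*x*exp(x*z) + 2*y**2*z - z*exp(x*z) + 3*sin(x), 2*y*z*(2 - z))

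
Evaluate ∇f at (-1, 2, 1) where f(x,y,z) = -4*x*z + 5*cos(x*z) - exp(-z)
(-4 + 5*sin(1), 0, -5*sin(1) + exp(-1) + 4)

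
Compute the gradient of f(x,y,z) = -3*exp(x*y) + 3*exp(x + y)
(-3*y*exp(x*y) + 3*exp(x + y), -3*x*exp(x*y) + 3*exp(x + y), 0)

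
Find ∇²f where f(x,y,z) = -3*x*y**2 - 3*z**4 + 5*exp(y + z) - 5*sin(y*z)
-6*x + 5*y**2*sin(y*z) + 5*z**2*sin(y*z) - 36*z**2 + 10*exp(y + z)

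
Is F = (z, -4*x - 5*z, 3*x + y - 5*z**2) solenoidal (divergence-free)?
No, ∇·F = -10*z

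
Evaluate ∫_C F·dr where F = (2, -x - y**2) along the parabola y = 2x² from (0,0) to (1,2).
-2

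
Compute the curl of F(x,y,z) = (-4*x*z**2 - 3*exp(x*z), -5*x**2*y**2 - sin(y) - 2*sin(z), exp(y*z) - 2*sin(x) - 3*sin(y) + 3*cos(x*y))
(-3*x*sin(x*y) + z*exp(y*z) - 3*cos(y) + 2*cos(z), -8*x*z - 3*x*exp(x*z) + 3*y*sin(x*y) + 2*cos(x), -10*x*y**2)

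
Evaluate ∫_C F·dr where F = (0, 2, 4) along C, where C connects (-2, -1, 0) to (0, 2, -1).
2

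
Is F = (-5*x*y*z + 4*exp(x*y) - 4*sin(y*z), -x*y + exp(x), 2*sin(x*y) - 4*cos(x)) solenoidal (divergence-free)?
No, ∇·F = -x - 5*y*z + 4*y*exp(x*y)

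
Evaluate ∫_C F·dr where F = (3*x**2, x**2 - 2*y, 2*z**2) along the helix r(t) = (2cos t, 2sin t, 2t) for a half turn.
-16 + 16*pi**3/3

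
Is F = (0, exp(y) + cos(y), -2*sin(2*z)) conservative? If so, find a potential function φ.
Yes, F is conservative. φ = exp(y) + sin(y) + cos(2*z)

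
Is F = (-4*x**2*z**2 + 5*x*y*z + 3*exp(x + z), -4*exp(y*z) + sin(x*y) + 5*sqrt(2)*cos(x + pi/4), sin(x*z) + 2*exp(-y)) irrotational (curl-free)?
No, ∇×F = (4*y*exp(y*z) - 2*exp(-y), -8*x**2*z + 5*x*y - z*cos(x*z) + 3*exp(x + z), -5*x*z + y*cos(x*y) - 5*sqrt(2)*sin(x + pi/4))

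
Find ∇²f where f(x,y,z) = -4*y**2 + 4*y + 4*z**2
0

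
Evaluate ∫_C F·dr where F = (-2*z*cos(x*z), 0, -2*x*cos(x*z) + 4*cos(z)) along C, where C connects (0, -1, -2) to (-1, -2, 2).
10*sin(2)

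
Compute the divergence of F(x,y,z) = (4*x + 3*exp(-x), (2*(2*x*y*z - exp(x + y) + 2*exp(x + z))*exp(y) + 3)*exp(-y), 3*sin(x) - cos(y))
4*x*z - 2*exp(x + y) + 4 - 3*exp(-y) - 3*exp(-x)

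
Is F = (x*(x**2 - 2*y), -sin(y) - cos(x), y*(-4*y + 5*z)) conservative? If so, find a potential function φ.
No, ∇×F = (-8*y + 5*z, 0, 2*x + sin(x)) ≠ 0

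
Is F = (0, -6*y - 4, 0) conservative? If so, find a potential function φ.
Yes, F is conservative. φ = y*(-3*y - 4)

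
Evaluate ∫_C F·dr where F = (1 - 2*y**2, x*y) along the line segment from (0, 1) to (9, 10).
-747/2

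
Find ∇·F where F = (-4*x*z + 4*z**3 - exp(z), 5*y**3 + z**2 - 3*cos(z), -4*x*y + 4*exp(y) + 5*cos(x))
15*y**2 - 4*z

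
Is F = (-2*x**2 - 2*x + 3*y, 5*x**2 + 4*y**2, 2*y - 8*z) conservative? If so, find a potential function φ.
No, ∇×F = (2, 0, 10*x - 3) ≠ 0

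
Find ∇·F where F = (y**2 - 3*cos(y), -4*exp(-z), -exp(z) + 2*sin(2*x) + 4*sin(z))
-exp(z) + 4*cos(z)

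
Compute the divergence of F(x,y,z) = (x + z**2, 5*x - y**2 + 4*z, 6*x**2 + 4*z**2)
-2*y + 8*z + 1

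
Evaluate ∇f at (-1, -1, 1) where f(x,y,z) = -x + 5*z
(-1, 0, 5)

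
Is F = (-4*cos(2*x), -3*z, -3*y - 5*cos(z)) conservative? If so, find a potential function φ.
Yes, F is conservative. φ = -3*y*z - 2*sin(2*x) - 5*sin(z)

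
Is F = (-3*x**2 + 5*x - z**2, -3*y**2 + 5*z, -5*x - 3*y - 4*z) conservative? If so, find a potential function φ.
No, ∇×F = (-8, 5 - 2*z, 0) ≠ 0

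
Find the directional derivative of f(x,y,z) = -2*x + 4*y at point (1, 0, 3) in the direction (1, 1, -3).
2*sqrt(11)/11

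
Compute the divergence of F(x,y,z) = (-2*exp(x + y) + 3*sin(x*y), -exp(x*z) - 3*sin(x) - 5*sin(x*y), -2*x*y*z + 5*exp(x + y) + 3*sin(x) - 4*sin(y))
-2*x*y - 5*x*cos(x*y) + 3*y*cos(x*y) - 2*exp(x + y)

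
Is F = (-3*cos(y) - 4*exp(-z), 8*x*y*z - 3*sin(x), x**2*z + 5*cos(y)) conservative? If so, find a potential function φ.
No, ∇×F = (-8*x*y - 5*sin(y), -2*x*z + 4*exp(-z), 8*y*z - 3*sin(y) - 3*cos(x)) ≠ 0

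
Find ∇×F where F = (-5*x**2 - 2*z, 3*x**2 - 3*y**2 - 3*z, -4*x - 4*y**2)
(3 - 8*y, 2, 6*x)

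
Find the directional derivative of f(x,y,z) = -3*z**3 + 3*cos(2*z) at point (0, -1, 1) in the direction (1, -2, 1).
sqrt(6)*(-3/2 - sin(2))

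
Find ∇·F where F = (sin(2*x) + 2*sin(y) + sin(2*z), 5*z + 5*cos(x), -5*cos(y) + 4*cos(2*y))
2*cos(2*x)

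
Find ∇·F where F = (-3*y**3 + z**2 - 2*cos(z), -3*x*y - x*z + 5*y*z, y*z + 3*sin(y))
-3*x + y + 5*z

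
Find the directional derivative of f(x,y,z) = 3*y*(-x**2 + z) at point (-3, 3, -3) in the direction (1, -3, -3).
135*sqrt(19)/19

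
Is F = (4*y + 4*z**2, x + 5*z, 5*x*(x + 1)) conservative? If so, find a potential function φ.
No, ∇×F = (-5, -10*x + 8*z - 5, -3) ≠ 0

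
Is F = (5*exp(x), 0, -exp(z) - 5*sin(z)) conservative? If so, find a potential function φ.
Yes, F is conservative. φ = 5*exp(x) - exp(z) + 5*cos(z)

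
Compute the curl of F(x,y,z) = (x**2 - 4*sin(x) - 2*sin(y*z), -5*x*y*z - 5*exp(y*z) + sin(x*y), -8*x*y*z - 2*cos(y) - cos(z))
(5*x*y - 8*x*z + 5*y*exp(y*z) + 2*sin(y), 2*y*(4*z - cos(y*z)), -5*y*z + y*cos(x*y) + 2*z*cos(y*z))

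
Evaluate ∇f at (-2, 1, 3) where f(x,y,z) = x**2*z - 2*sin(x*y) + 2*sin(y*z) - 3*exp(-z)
(-12 - 2*cos(2), 6*cos(3) + 4*cos(2), 2*cos(3) + 3*exp(-3) + 4)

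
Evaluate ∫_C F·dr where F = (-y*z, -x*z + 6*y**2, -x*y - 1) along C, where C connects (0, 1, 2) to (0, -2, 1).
-17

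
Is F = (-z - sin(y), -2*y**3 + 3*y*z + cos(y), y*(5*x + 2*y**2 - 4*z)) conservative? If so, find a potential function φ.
No, ∇×F = (5*x + 6*y**2 - 3*y - 4*z, -5*y - 1, cos(y)) ≠ 0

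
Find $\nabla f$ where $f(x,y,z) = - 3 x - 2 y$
(-3, -2, 0)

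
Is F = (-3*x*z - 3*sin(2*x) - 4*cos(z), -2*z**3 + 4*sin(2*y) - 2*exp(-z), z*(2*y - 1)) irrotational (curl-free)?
No, ∇×F = (6*z**2 + 2*z - 2*exp(-z), -3*x + 4*sin(z), 0)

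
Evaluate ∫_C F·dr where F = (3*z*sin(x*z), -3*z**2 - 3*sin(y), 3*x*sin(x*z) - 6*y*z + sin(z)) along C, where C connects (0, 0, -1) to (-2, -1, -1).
-3*cos(2) + 3*cos(1) + 3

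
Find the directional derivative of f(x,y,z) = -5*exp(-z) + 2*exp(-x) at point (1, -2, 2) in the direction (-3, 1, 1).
sqrt(11)*(5 + 6*E)*exp(-2)/11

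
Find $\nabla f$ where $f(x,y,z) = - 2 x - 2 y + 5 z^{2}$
(-2, -2, 10*z)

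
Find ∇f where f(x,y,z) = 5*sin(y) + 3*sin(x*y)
(3*y*cos(x*y), 3*x*cos(x*y) + 5*cos(y), 0)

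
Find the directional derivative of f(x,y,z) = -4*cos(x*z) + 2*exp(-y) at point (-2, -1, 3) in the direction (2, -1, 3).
sqrt(14)*E/7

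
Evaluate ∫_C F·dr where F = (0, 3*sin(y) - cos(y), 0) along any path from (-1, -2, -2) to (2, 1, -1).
-3*cos(1) + 3*cos(2) - sin(2) - sin(1)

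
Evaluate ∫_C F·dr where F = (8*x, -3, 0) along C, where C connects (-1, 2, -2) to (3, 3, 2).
29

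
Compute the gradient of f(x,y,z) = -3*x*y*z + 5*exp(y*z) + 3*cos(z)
(-3*y*z, z*(-3*x + 5*exp(y*z)), -3*x*y + 5*y*exp(y*z) - 3*sin(z))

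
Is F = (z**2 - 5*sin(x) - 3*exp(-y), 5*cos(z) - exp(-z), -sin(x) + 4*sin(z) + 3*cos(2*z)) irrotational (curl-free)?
No, ∇×F = (5*sin(z) - exp(-z), 2*z + cos(x), -3*exp(-y))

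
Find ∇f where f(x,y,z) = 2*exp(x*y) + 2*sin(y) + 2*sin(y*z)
(2*y*exp(x*y), 2*x*exp(x*y) + 2*z*cos(y*z) + 2*cos(y), 2*y*cos(y*z))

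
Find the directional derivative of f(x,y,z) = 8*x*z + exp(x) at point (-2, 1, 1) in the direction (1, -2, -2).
exp(-2)/3 + 40/3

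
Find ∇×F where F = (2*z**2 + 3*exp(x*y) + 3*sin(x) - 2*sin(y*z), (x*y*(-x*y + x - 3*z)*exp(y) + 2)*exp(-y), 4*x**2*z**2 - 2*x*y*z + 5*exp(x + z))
(x*(3*y - 2*z), -8*x*z**2 + 2*y*z - 2*y*cos(y*z) + 4*z - 5*exp(x + z), -2*x*y**2 + 2*x*y - 3*x*exp(x*y) - 3*y*z + 2*z*cos(y*z))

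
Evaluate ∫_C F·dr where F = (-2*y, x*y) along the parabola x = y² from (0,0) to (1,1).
-13/12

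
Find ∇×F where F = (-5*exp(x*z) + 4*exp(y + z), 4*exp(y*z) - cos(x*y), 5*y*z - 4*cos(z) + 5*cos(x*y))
(-5*x*sin(x*y) - 4*y*exp(y*z) + 5*z, -5*x*exp(x*z) + 5*y*sin(x*y) + 4*exp(y + z), y*sin(x*y) - 4*exp(y + z))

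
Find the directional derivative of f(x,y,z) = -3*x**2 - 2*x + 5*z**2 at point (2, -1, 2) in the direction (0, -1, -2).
-8*sqrt(5)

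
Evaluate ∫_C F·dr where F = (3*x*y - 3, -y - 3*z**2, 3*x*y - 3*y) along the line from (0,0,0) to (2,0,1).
-6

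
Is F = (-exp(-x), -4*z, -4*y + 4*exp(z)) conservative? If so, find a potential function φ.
Yes, F is conservative. φ = -4*y*z + 4*exp(z) + exp(-x)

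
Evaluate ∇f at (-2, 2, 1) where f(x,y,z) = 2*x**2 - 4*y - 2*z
(-8, -4, -2)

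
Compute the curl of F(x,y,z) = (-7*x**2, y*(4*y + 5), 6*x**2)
(0, -12*x, 0)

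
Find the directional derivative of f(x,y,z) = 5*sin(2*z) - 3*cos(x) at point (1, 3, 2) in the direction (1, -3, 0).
3*sqrt(10)*sin(1)/10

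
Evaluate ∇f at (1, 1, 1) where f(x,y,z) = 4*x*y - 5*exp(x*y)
(4 - 5*E, 4 - 5*E, 0)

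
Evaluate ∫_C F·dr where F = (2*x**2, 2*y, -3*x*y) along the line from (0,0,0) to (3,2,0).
22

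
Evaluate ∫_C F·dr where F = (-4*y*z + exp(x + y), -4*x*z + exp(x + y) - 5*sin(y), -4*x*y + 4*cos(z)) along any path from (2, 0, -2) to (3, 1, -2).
-exp(2) + 5*cos(1) + 19 + exp(4)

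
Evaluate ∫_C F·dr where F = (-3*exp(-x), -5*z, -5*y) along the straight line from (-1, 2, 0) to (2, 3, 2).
-30 - 3*E + 3*exp(-2)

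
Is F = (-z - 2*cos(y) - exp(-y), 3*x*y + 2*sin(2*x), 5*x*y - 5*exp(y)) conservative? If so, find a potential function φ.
No, ∇×F = (5*x - 5*exp(y), -5*y - 1, 3*y - 2*sin(y) + 4*cos(2*x) - exp(-y)) ≠ 0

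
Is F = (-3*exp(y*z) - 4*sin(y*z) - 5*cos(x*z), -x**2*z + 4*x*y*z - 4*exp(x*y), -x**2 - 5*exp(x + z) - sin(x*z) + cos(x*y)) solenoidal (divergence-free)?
No, ∇·F = 4*x*z - 4*x*exp(x*y) - x*cos(x*z) + 5*z*sin(x*z) - 5*exp(x + z)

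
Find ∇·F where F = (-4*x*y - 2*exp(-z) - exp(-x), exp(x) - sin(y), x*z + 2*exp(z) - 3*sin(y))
x - 4*y + 2*exp(z) - cos(y) + exp(-x)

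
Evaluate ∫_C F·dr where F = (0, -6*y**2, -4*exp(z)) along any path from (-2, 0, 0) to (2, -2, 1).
20 - 4*E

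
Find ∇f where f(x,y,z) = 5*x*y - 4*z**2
(5*y, 5*x, -8*z)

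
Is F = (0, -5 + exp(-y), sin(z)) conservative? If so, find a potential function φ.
Yes, F is conservative. φ = -5*y - cos(z) - exp(-y)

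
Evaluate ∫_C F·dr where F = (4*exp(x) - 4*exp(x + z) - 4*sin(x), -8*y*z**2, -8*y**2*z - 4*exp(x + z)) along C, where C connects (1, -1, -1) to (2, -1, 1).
-4*exp(3) - 4*E - 4*cos(1) + 4*cos(2) + 4 + 4*exp(2)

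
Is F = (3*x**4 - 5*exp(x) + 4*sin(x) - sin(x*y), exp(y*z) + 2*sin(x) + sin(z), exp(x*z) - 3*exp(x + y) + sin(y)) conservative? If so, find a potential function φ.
No, ∇×F = (-y*exp(y*z) - 3*exp(x + y) + cos(y) - cos(z), -z*exp(x*z) + 3*exp(x + y), x*cos(x*y) + 2*cos(x)) ≠ 0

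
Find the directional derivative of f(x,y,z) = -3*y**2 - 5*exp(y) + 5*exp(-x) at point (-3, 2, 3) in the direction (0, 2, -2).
sqrt(2)*(-5*exp(2) - 12)/2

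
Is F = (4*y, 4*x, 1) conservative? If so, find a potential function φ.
Yes, F is conservative. φ = 4*x*y + z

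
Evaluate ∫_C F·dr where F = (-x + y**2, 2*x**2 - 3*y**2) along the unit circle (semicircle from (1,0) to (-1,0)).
-4/3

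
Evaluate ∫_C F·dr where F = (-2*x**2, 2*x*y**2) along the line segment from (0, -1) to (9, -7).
-1944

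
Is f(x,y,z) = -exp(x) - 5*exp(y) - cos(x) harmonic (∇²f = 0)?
No, ∇²f = -exp(x) - 5*exp(y) + cos(x)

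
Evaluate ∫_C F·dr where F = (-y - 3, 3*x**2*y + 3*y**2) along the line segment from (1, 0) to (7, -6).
1242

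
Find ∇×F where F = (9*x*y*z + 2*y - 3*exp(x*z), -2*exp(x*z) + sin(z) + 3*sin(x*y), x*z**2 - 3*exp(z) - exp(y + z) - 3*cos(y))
(2*x*exp(x*z) - exp(y + z) + 3*sin(y) - cos(z), 9*x*y - 3*x*exp(x*z) - z**2, -9*x*z + 3*y*cos(x*y) - 2*z*exp(x*z) - 2)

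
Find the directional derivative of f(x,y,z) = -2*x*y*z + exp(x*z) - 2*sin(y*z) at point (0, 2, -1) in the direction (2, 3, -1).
sqrt(14)*(5*cos(2) + 3)/7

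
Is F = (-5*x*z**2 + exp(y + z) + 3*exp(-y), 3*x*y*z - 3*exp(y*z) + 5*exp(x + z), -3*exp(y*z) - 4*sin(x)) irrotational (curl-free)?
No, ∇×F = (-3*x*y + 3*y*exp(y*z) - 3*z*exp(y*z) - 5*exp(x + z), -10*x*z + exp(y + z) + 4*cos(x), ((3*y*z + 5*exp(x + z) - exp(y + z))*exp(y) + 3)*exp(-y))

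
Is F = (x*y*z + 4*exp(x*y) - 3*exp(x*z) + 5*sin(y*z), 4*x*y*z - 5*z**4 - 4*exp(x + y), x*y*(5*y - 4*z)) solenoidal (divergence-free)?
No, ∇·F = -4*x*y + 4*x*z + y*z + 4*y*exp(x*y) - 3*z*exp(x*z) - 4*exp(x + y)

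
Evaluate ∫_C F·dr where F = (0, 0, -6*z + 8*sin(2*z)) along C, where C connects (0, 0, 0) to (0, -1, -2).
-8 - 4*cos(4)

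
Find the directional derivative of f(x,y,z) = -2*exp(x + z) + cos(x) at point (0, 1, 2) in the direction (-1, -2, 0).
2*sqrt(5)*exp(2)/5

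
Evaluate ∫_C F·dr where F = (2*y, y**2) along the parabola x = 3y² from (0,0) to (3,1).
13/3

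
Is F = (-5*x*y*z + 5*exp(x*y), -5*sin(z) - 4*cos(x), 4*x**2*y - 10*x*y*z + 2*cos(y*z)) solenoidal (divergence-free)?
No, ∇·F = y*(-10*x - 5*z + 5*exp(x*y) - 2*sin(y*z))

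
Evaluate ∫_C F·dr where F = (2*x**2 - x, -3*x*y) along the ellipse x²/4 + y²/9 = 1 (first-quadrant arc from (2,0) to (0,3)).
-64/3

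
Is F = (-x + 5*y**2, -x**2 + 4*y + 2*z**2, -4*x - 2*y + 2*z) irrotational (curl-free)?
No, ∇×F = (-4*z - 2, 4, -2*x - 10*y)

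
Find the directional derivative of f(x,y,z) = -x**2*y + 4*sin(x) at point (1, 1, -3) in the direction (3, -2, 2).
4*sqrt(17)*(-1 + 3*cos(1))/17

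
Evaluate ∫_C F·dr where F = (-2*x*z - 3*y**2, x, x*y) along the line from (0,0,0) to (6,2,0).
-18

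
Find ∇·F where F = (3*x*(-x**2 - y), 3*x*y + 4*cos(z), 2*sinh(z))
-9*x**2 + 3*x - 3*y + 2*cosh(z)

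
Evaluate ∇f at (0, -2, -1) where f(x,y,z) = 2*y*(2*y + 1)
(0, -14, 0)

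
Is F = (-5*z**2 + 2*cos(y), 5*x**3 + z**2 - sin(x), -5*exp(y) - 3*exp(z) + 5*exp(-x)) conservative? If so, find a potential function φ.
No, ∇×F = (-2*z - 5*exp(y), -10*z + 5*exp(-x), 15*x**2 + 2*sin(y) - cos(x)) ≠ 0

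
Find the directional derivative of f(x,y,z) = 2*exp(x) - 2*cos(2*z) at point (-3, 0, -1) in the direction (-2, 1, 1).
-2*sqrt(6)*(1 + exp(3)*sin(2))*exp(-3)/3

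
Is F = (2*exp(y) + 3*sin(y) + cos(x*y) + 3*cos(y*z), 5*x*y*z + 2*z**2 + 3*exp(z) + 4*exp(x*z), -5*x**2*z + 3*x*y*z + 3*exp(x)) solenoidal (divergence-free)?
No, ∇·F = -5*x**2 + 3*x*y + 5*x*z - y*sin(x*y)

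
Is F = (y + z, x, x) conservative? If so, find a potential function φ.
Yes, F is conservative. φ = x*(y + z)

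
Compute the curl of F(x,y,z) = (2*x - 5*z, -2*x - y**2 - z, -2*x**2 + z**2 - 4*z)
(1, 4*x - 5, -2)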